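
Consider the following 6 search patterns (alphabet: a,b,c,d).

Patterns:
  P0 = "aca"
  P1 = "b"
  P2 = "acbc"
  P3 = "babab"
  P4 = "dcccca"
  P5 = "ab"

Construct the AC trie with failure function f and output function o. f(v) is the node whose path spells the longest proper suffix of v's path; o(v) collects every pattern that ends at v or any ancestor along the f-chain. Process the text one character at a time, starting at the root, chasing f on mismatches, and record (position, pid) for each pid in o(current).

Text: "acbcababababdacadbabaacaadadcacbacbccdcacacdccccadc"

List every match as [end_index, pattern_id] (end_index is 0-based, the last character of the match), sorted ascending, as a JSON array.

Construct AC machine:
Trie (insert patterns):
  0='ε' goto a→1 b→4 d→11
  1='a' goto b→17 c→2
  2='ac' goto a→3 b→5
  3='aca' goto ·  ←P0
  4='b' goto a→7  ←P1
  5='acb' goto c→6
  6='acbc' goto ·  ←P2
  7='ba' goto b→8
  8='bab' goto a→9
  9='baba' goto b→10
  10='babab' goto ·  ←P3
  11='d' goto c→12
  12='dc' goto c→13
  13='dcc' goto c→14
  14='dccc' goto c→15
  15='dcccc' goto a→16
  16='dcccca' goto ·  ←P4
  17='ab' goto ·  ←P5

Failure links (BFS by depth):
  n1('a'): parent n0 fail=0; on 'a' 0 → fail=0;  out ∅∪∅=∅
  n4('b'): parent n0 fail=0; on 'b' 0 → fail=0;  out {1}∪∅={1}
  n11('d'): parent n0 fail=0; on 'd' 0 → fail=0;  out ∅∪∅=∅
  n2('ac'): parent n1 fail=0; on 'c' 0 → fail=0;  out ∅∪∅=∅
  n7('ba'): parent n4 fail=0; on 'a' 0 → fail=1;  out ∅∪∅=∅
  n12('dc'): parent n11 fail=0; on 'c' 0 → fail=0;  out ∅∪∅=∅
  n17('ab'): parent n1 fail=0; on 'b' 0 → fail=4;  out {5}∪{1}={1,5}
  n3('aca'): parent n2 fail=0; on 'a' 0 → fail=1;  out {0}∪∅={0}
  n5('acb'): parent n2 fail=0; on 'b' 0 → fail=4;  out ∅∪{1}={1}
  n8('bab'): parent n7 fail=1; on 'b' 1 → fail=17;  out ∅∪{1,5}={1,5}
  n13('dcc'): parent n12 fail=0; on 'c' 0 → fail=0;  out ∅∪∅=∅
  n6('acbc'): parent n5 fail=4; on 'c' 4→0 → fail=0;  out {2}∪∅={2}
  n9('baba'): parent n8 fail=17; on 'a' 17→4 → fail=7;  out ∅∪∅=∅
  n14('dccc'): parent n13 fail=0; on 'c' 0 → fail=0;  out ∅∪∅=∅
  n10('babab'): parent n9 fail=7; on 'b' 7 → fail=8;  out {3}∪{1,5}={1,3,5}
  n15('dcccc'): parent n14 fail=0; on 'c' 0 → fail=0;  out ∅∪∅=∅
  n16('dcccca'): parent n15 fail=0; on 'a' 0 → fail=1;  out {4}∪∅={4}

Run:
i=0 'a': node 0→1
i=1 'c': node 1→2
i=2 'b': node 2→5  ** P1@[2:2]
i=3 'c': node 5→6  ** P2@[0:3]
i=4 'a': node 6→1 (fail-walked)
i=5 'b': node 1→17  ** P1@[5:5],P5@[4:5]
i=6 'a': node 17→7 (fail-walked)
i=7 'b': node 7→8  ** P1@[7:7],P5@[6:7]
i=8 'a': node 8→9
i=9 'b': node 9→10  ** P1@[9:9],P3@[5:9],P5@[8:9]
i=10 'a': node 10→9 (fail-walked)
i=11 'b': node 9→10  ** P1@[11:11],P3@[7:11],P5@[10:11]
i=12 'd': node 10→11 (fail-walked)
i=13 'a': node 11→1 (fail-walked)
i=14 'c': node 1→2
i=15 'a': node 2→3  ** P0@[13:15]
i=16 'd': node 3→11 (fail-walked)
i=17 'b': node 11→4 (fail-walked)  ** P1@[17:17]
i=18 'a': node 4→7
i=19 'b': node 7→8  ** P1@[19:19],P5@[18:19]
i=20 'a': node 8→9
i=21 'a': node 9→1 (fail-walked)
i=22 'c': node 1→2
i=23 'a': node 2→3  ** P0@[21:23]
i=24 'a': node 3→1 (fail-walked)
i=25 'd': node 1→11 (fail-walked)
i=26 'a': node 11→1 (fail-walked)
i=27 'd': node 1→11 (fail-walked)
i=28 'c': node 11→12
i=29 'a': node 12→1 (fail-walked)
i=30 'c': node 1→2
i=31 'b': node 2→5  ** P1@[31:31]
i=32 'a': node 5→7 (fail-walked)
i=33 'c': node 7→2 (fail-walked)
i=34 'b': node 2→5  ** P1@[34:34]
i=35 'c': node 5→6  ** P2@[32:35]
i=36 'c': node 6→0 (fail-walked)
i=37 'd': node 0→11
i=38 'c': node 11→12
i=39 'a': node 12→1 (fail-walked)
i=40 'c': node 1→2
i=41 'a': node 2→3  ** P0@[39:41]
i=42 'c': node 3→2 (fail-walked)
i=43 'd': node 2→11 (fail-walked)
i=44 'c': node 11→12
i=45 'c': node 12→13
i=46 'c': node 13→14
i=47 'c': node 14→15
i=48 'a': node 15→16  ** P4@[43:48]
i=49 'd': node 16→11 (fail-walked)
i=50 'c': node 11→12

Result: [[2,1],[3,2],[5,1],[5,5],[7,1],[7,5],[9,1],[9,3],[9,5],[11,1],[11,3],[11,5],[15,0],[17,1],[19,1],[19,5],[23,0],[31,1],[34,1],[35,2],[41,0],[48,4]]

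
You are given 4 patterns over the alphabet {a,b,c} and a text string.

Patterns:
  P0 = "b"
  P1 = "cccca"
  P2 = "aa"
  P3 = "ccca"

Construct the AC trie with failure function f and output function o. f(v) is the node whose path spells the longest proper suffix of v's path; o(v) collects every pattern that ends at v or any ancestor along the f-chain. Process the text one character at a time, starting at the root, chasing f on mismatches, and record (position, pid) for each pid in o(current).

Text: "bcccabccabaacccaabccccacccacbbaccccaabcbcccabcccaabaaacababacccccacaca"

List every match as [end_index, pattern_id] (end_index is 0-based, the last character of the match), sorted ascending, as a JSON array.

Build automaton:
Trie (insert patterns):
  0='ε' goto a→7 b→1 c→2
  1='b' goto ·  ←P0
  2='c' goto c→3
  3='cc' goto c→4
  4='ccc' goto a→9 c→5
  5='cccc' goto a→6
  6='cccca' goto ·  ←P1
  7='a' goto a→8
  8='aa' goto ·  ←P2
  9='ccca' goto ·  ←P3

Failure links (BFS by depth):
  fail(1) 'b': from fail(0)=0 chase 'b': 0 ⇒ 0;  out={0}∪out(0)={0}
  fail(2) 'c': from fail(0)=0 chase 'c': 0 ⇒ 0;  out=∅∪out(0)=∅
  fail(7) 'a': from fail(0)=0 chase 'a': 0 ⇒ 0;  out=∅∪out(0)=∅
  fail(3) 'cc': from fail(2)=0 chase 'c': 0 ⇒ 2;  out=∅∪out(2)=∅
  fail(8) 'aa': from fail(7)=0 chase 'a': 0 ⇒ 7;  out={2}∪out(7)={2}
  fail(4) 'ccc': from fail(3)=2 chase 'c': 2 ⇒ 3;  out=∅∪out(3)=∅
  fail(5) 'cccc': from fail(4)=3 chase 'c': 3 ⇒ 4;  out=∅∪out(4)=∅
  fail(9) 'ccca': from fail(4)=3 chase 'a': 3→2→0 ⇒ 7;  out={3}∪out(7)={3}
  fail(6) 'cccca': from fail(5)=4 chase 'a': 4 ⇒ 9;  out={1}∪out(9)={1,3}

Scan:
[0] read 'b'  n0⇒n1  emit P0@[0:0]
[1] read 'c'  n1⇒n2 (via fail)
[2] read 'c'  n2⇒n3
[3] read 'c'  n3⇒n4
[4] read 'a'  n4⇒n9  emit P3@[1:4]
[5] read 'b'  n9⇒n1 (via fail)  emit P0@[5:5]
[6] read 'c'  n1⇒n2 (via fail)
[7] read 'c'  n2⇒n3
[8] read 'a'  n3⇒n7 (via fail)
[9] read 'b'  n7⇒n1 (via fail)  emit P0@[9:9]
[10] read 'a'  n1⇒n7 (via fail)
[11] read 'a'  n7⇒n8  emit P2@[10:11]
[12] read 'c'  n8⇒n2 (via fail)
[13] read 'c'  n2⇒n3
[14] read 'c'  n3⇒n4
[15] read 'a'  n4⇒n9  emit P3@[12:15]
[16] read 'a'  n9⇒n8 (via fail)  emit P2@[15:16]
[17] read 'b'  n8⇒n1 (via fail)  emit P0@[17:17]
[18] read 'c'  n1⇒n2 (via fail)
[19] read 'c'  n2⇒n3
[20] read 'c'  n3⇒n4
[21] read 'c'  n4⇒n5
[22] read 'a'  n5⇒n6  emit P1@[18:22],P3@[19:22]
[23] read 'c'  n6⇒n2 (via fail)
[24] read 'c'  n2⇒n3
[25] read 'c'  n3⇒n4
[26] read 'a'  n4⇒n9  emit P3@[23:26]
[27] read 'c'  n9⇒n2 (via fail)
[28] read 'b'  n2⇒n1 (via fail)  emit P0@[28:28]
[29] read 'b'  n1⇒n1 (via fail)  emit P0@[29:29]
[30] read 'a'  n1⇒n7 (via fail)
[31] read 'c'  n7⇒n2 (via fail)
[32] read 'c'  n2⇒n3
[33] read 'c'  n3⇒n4
[34] read 'c'  n4⇒n5
[35] read 'a'  n5⇒n6  emit P1@[31:35],P3@[32:35]
[36] read 'a'  n6⇒n8 (via fail)  emit P2@[35:36]
[37] read 'b'  n8⇒n1 (via fail)  emit P0@[37:37]
[38] read 'c'  n1⇒n2 (via fail)
[39] read 'b'  n2⇒n1 (via fail)  emit P0@[39:39]
[40] read 'c'  n1⇒n2 (via fail)
[41] read 'c'  n2⇒n3
[42] read 'c'  n3⇒n4
[43] read 'a'  n4⇒n9  emit P3@[40:43]
[44] read 'b'  n9⇒n1 (via fail)  emit P0@[44:44]
[45] read 'c'  n1⇒n2 (via fail)
[46] read 'c'  n2⇒n3
[47] read 'c'  n3⇒n4
[48] read 'a'  n4⇒n9  emit P3@[45:48]
[49] read 'a'  n9⇒n8 (via fail)  emit P2@[48:49]
[50] read 'b'  n8⇒n1 (via fail)  emit P0@[50:50]
[51] read 'a'  n1⇒n7 (via fail)
[52] read 'a'  n7⇒n8  emit P2@[51:52]
[53] read 'a'  n8⇒n8 (via fail)  emit P2@[52:53]
[54] read 'c'  n8⇒n2 (via fail)
[55] read 'a'  n2⇒n7 (via fail)
[56] read 'b'  n7⇒n1 (via fail)  emit P0@[56:56]
[57] read 'a'  n1⇒n7 (via fail)
[58] read 'b'  n7⇒n1 (via fail)  emit P0@[58:58]
[59] read 'a'  n1⇒n7 (via fail)
[60] read 'c'  n7⇒n2 (via fail)
[61] read 'c'  n2⇒n3
[62] read 'c'  n3⇒n4
[63] read 'c'  n4⇒n5
[64] read 'c'  n5⇒n5 (via fail)
[65] read 'a'  n5⇒n6  emit P1@[61:65],P3@[62:65]
[66] read 'c'  n6⇒n2 (via fail)
[67] read 'a'  n2⇒n7 (via fail)
[68] read 'c'  n7⇒n2 (via fail)
[69] read 'a'  n2⇒n7 (via fail)

Matches: [[0,0],[4,3],[5,0],[9,0],[11,2],[15,3],[16,2],[17,0],[22,1],[22,3],[26,3],[28,0],[29,0],[35,1],[35,3],[36,2],[37,0],[39,0],[43,3],[44,0],[48,3],[49,2],[50,0],[52,2],[53,2],[56,0],[58,0],[65,1],[65,3]]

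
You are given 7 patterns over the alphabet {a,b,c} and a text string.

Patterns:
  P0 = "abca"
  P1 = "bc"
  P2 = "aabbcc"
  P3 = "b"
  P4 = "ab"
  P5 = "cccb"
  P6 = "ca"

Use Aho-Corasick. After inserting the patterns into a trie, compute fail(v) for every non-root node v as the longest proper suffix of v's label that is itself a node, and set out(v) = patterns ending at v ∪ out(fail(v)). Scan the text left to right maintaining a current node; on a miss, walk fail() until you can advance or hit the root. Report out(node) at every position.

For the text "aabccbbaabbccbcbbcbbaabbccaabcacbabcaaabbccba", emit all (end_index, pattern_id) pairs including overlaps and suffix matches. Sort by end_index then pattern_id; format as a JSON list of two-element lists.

Build:
Trie (insert patterns):
  n0 'ε': a→1 b→5 c→12
  n1 'a': a→7 b→2
  n2 'ab': c→3  ←P4
  n3 'abc': a→4
  n4 'abca': ·  ←P0
  n5 'b': c→6  ←P3
  n6 'bc': ·  ←P1
  n7 'aa': b→8
  n8 'aab': b→9
  n9 'aabb': c→10
  n10 'aabbc': c→11
  n11 'aabbcc': ·  ←P2
  n12 'c': a→16 c→13
  n13 'cc': c→14
  n14 'ccc': b→15
  n15 'cccb': ·  ←P5
  n16 'ca': ·  ←P6

BFS fail/out derivation:
  fail(1) 'a': from fail(0)=0 chase 'a': 0 ⇒ 0;  out=∅∪out(0)=∅
  fail(5) 'b': from fail(0)=0 chase 'b': 0 ⇒ 0;  out={3}∪out(0)={3}
  fail(12) 'c': from fail(0)=0 chase 'c': 0 ⇒ 0;  out=∅∪out(0)=∅
  fail(2) 'ab': from fail(1)=0 chase 'b': 0 ⇒ 5;  out={4}∪out(5)={3,4}
  fail(6) 'bc': from fail(5)=0 chase 'c': 0 ⇒ 12;  out={1}∪out(12)={1}
  fail(7) 'aa': from fail(1)=0 chase 'a': 0 ⇒ 1;  out=∅∪out(1)=∅
  fail(13) 'cc': from fail(12)=0 chase 'c': 0 ⇒ 12;  out=∅∪out(12)=∅
  fail(16) 'ca': from fail(12)=0 chase 'a': 0 ⇒ 1;  out={6}∪out(1)={6}
  fail(3) 'abc': from fail(2)=5 chase 'c': 5 ⇒ 6;  out=∅∪out(6)={1}
  fail(8) 'aab': from fail(7)=1 chase 'b': 1 ⇒ 2;  out=∅∪out(2)={3,4}
  fail(14) 'ccc': from fail(13)=12 chase 'c': 12 ⇒ 13;  out=∅∪out(13)=∅
  fail(4) 'abca': from fail(3)=6 chase 'a': 6→12 ⇒ 16;  out={0}∪out(16)={0,6}
  fail(9) 'aabb': from fail(8)=2 chase 'b': 2→5→0 ⇒ 5;  out=∅∪out(5)={3}
  fail(15) 'cccb': from fail(14)=13 chase 'b': 13→12→0 ⇒ 5;  out={5}∪out(5)={3,5}
  fail(10) 'aabbc': from fail(9)=5 chase 'c': 5 ⇒ 6;  out=∅∪out(6)={1}
  fail(11) 'aabbcc': from fail(10)=6 chase 'c': 6→12 ⇒ 13;  out={2}∪out(13)={2}

Scan:
pos 0 'a': at 1
pos 1 'a': at 7
pos 2 'b': at 8  ** P3@[2:2],P4@[1:2]
pos 3 'c': at 3 (via fail)  ** P1@[2:3]
pos 4 'c': at 13 (via fail)
pos 5 'b': at 5 (via fail)  ** P3@[5:5]
pos 6 'b': at 5 (via fail)  ** P3@[6:6]
pos 7 'a': at 1 (via fail)
pos 8 'a': at 7
pos 9 'b': at 8  ** P3@[9:9],P4@[8:9]
pos 10 'b': at 9  ** P3@[10:10]
pos 11 'c': at 10  ** P1@[10:11]
pos 12 'c': at 11  ** P2@[7:12]
pos 13 'b': at 5 (via fail)  ** P3@[13:13]
pos 14 'c': at 6  ** P1@[13:14]
pos 15 'b': at 5 (via fail)  ** P3@[15:15]
pos 16 'b': at 5 (via fail)  ** P3@[16:16]
pos 17 'c': at 6  ** P1@[16:17]
pos 18 'b': at 5 (via fail)  ** P3@[18:18]
pos 19 'b': at 5 (via fail)  ** P3@[19:19]
pos 20 'a': at 1 (via fail)
pos 21 'a': at 7
pos 22 'b': at 8  ** P3@[22:22],P4@[21:22]
pos 23 'b': at 9  ** P3@[23:23]
pos 24 'c': at 10  ** P1@[23:24]
pos 25 'c': at 11  ** P2@[20:25]
pos 26 'a': at 16 (via fail)  ** P6@[25:26]
pos 27 'a': at 7 (via fail)
pos 28 'b': at 8  ** P3@[28:28],P4@[27:28]
pos 29 'c': at 3 (via fail)  ** P1@[28:29]
pos 30 'a': at 4  ** P0@[27:30],P6@[29:30]
pos 31 'c': at 12 (via fail)
pos 32 'b': at 5 (via fail)  ** P3@[32:32]
pos 33 'a': at 1 (via fail)
pos 34 'b': at 2  ** P3@[34:34],P4@[33:34]
pos 35 'c': at 3  ** P1@[34:35]
pos 36 'a': at 4  ** P0@[33:36],P6@[35:36]
pos 37 'a': at 7 (via fail)
pos 38 'a': at 7 (via fail)
pos 39 'b': at 8  ** P3@[39:39],P4@[38:39]
pos 40 'b': at 9  ** P3@[40:40]
pos 41 'c': at 10  ** P1@[40:41]
pos 42 'c': at 11  ** P2@[37:42]
pos 43 'b': at 5 (via fail)  ** P3@[43:43]
pos 44 'a': at 1 (via fail)

All matches (sorted): [[2,3],[2,4],[3,1],[5,3],[6,3],[9,3],[9,4],[10,3],[11,1],[12,2],[13,3],[14,1],[15,3],[16,3],[17,1],[18,3],[19,3],[22,3],[22,4],[23,3],[24,1],[25,2],[26,6],[28,3],[28,4],[29,1],[30,0],[30,6],[32,3],[34,3],[34,4],[35,1],[36,0],[36,6],[39,3],[39,4],[40,3],[41,1],[42,2],[43,3]]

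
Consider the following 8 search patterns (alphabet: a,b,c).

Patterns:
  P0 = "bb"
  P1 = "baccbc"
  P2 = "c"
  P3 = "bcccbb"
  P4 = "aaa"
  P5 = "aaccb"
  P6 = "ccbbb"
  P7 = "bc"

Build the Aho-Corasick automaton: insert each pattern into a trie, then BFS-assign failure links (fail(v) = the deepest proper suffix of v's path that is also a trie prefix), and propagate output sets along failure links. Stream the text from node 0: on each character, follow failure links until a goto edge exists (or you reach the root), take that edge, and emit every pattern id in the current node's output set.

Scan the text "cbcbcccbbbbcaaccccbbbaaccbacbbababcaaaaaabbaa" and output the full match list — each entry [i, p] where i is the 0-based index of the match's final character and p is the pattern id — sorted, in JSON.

Build automaton:
Trie (insert patterns):
  n0 'ε': a→14 b→1 c→8
  n1 'b': a→3 b→2 c→9
  n2 'bb': ·  [P0 ends]
  n3 'ba': c→4
  n4 'bac': c→5
  n5 'bacc': b→6
  n6 'baccb': c→7
  n7 'baccbc': ·  [P1 ends]
  n8 'c': c→20  [P2 ends]
  n9 'bc': c→10  [P7 ends]
  n10 'bcc': c→11
  n11 'bccc': b→12
  n12 'bcccb': b→13
  n13 'bcccbb': ·  [P3 ends]
  n14 'a': a→15
  n15 'aa': a→16 c→17
  n16 'aaa': ·  [P4 ends]
  n17 'aac': c→18
  n18 'aacc': b→19
  n19 'aaccb': ·  [P5 ends]
  n20 'cc': b→21
  n21 'ccb': b→22
  n22 'ccbb': b→23
  n23 'ccbbb': ·  [P6 ends]

Failure links (BFS by depth):
  n1('b'): parent n0 fail=0; on 'b' 0 → fail=0;  out ∅∪∅=∅
  n8('c'): parent n0 fail=0; on 'c' 0 → fail=0;  out {2}∪∅={2}
  n14('a'): parent n0 fail=0; on 'a' 0 → fail=0;  out ∅∪∅=∅
  n2('bb'): parent n1 fail=0; on 'b' 0 → fail=1;  out {0}∪∅={0}
  n3('ba'): parent n1 fail=0; on 'a' 0 → fail=14;  out ∅∪∅=∅
  n9('bc'): parent n1 fail=0; on 'c' 0 → fail=8;  out {7}∪{2}={2,7}
  n15('aa'): parent n14 fail=0; on 'a' 0 → fail=14;  out ∅∪∅=∅
  n20('cc'): parent n8 fail=0; on 'c' 0 → fail=8;  out ∅∪{2}={2}
  n4('bac'): parent n3 fail=14; on 'c' 14→0 → fail=8;  out ∅∪{2}={2}
  n10('bcc'): parent n9 fail=8; on 'c' 8 → fail=20;  out ∅∪{2}={2}
  n16('aaa'): parent n15 fail=14; on 'a' 14 → fail=15;  out {4}∪∅={4}
  n17('aac'): parent n15 fail=14; on 'c' 14→0 → fail=8;  out ∅∪{2}={2}
  n21('ccb'): parent n20 fail=8; on 'b' 8→0 → fail=1;  out ∅∪∅=∅
  n5('bacc'): parent n4 fail=8; on 'c' 8 → fail=20;  out ∅∪{2}={2}
  n11('bccc'): parent n10 fail=20; on 'c' 20→8 → fail=20;  out ∅∪{2}={2}
  n18('aacc'): parent n17 fail=8; on 'c' 8 → fail=20;  out ∅∪{2}={2}
  n22('ccbb'): parent n21 fail=1; on 'b' 1 → fail=2;  out ∅∪{0}={0}
  n6('baccb'): parent n5 fail=20; on 'b' 20 → fail=21;  out ∅∪∅=∅
  n12('bcccb'): parent n11 fail=20; on 'b' 20 → fail=21;  out ∅∪∅=∅
  n19('aaccb'): parent n18 fail=20; on 'b' 20 → fail=21;  out {5}∪∅={5}
  n23('ccbbb'): parent n22 fail=2; on 'b' 2→1 → fail=2;  out {6}∪{0}={0,6}
  n7('baccbc'): parent n6 fail=21; on 'c' 21→1 → fail=9;  out {1}∪{2,7}={1,2,7}
  n13('bcccbb'): parent n12 fail=21; on 'b' 21 → fail=22;  out {3}∪{0}={0,3}

Run:
pos 0 'c': at 8  ** P2@[0:0]
pos 1 'b': at 1 ·f
pos 2 'c': at 9  ** P2@[2:2],P7@[1:2]
pos 3 'b': at 1 ·f
pos 4 'c': at 9  ** P2@[4:4],P7@[3:4]
pos 5 'c': at 10  ** P2@[5:5]
pos 6 'c': at 11  ** P2@[6:6]
pos 7 'b': at 12
pos 8 'b': at 13  ** P0@[7:8],P3@[3:8]
pos 9 'b': at 23 ·f  ** P0@[8:9],P6@[5:9]
pos 10 'b': at 2 ·f  ** P0@[9:10]
pos 11 'c': at 9 ·f  ** P2@[11:11],P7@[10:11]
pos 12 'a': at 14 ·f
pos 13 'a': at 15
pos 14 'c': at 17  ** P2@[14:14]
pos 15 'c': at 18  ** P2@[15:15]
pos 16 'c': at 20 ·f  ** P2@[16:16]
pos 17 'c': at 20 ·f  ** P2@[17:17]
pos 18 'b': at 21
pos 19 'b': at 22  ** P0@[18:19]
pos 20 'b': at 23  ** P0@[19:20],P6@[16:20]
pos 21 'a': at 3 ·f
pos 22 'a': at 15 ·f
pos 23 'c': at 17  ** P2@[23:23]
pos 24 'c': at 18  ** P2@[24:24]
pos 25 'b': at 19  ** P5@[21:25]
pos 26 'a': at 3 ·f
pos 27 'c': at 4  ** P2@[27:27]
pos 28 'b': at 1 ·f
pos 29 'b': at 2  ** P0@[28:29]
pos 30 'a': at 3 ·f
pos 31 'b': at 1 ·f
pos 32 'a': at 3
pos 33 'b': at 1 ·f
pos 34 'c': at 9  ** P2@[34:34],P7@[33:34]
pos 35 'a': at 14 ·f
pos 36 'a': at 15
pos 37 'a': at 16  ** P4@[35:37]
pos 38 'a': at 16 ·f  ** P4@[36:38]
pos 39 'a': at 16 ·f  ** P4@[37:39]
pos 40 'a': at 16 ·f  ** P4@[38:40]
pos 41 'b': at 1 ·f
pos 42 'b': at 2  ** P0@[41:42]
pos 43 'a': at 3 ·f
pos 44 'a': at 15 ·f

All matches (sorted): [[0,2],[2,2],[2,7],[4,2],[4,7],[5,2],[6,2],[8,0],[8,3],[9,0],[9,6],[10,0],[11,2],[11,7],[14,2],[15,2],[16,2],[17,2],[19,0],[20,0],[20,6],[23,2],[24,2],[25,5],[27,2],[29,0],[34,2],[34,7],[37,4],[38,4],[39,4],[40,4],[42,0]]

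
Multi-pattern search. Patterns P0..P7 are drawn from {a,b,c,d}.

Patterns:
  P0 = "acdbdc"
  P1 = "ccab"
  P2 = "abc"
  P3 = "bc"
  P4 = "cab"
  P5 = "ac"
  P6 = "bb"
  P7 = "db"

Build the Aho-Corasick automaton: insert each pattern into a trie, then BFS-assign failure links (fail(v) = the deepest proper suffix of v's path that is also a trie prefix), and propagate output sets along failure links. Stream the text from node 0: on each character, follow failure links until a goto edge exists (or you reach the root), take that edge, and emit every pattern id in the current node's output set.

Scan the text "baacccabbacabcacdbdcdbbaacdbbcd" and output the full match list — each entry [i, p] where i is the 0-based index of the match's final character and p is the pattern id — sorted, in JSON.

Build automaton:
Trie (insert patterns):
  n0 'ε': a→1 b→13 c→7 d→18
  n1 'a': b→11 c→2
  n2 'ac': d→3  ←P5
  n3 'acd': b→4
  n4 'acdb': d→5
  n5 'acdbd': c→6
  n6 'acdbdc': ·  ←P0
  n7 'c': a→15 c→8
  n8 'cc': a→9
  n9 'cca': b→10
  n10 'ccab': ·  ←P1
  n11 'ab': c→12
  n12 'abc': ·  ←P2
  n13 'b': b→17 c→14
  n14 'bc': ·  ←P3
  n15 'ca': b→16
  n16 'cab': ·  ←P4
  n17 'bb': ·  ←P6
  n18 'd': b→19
  n19 'db': ·  ←P7

BFS fail/out derivation:
  fail(1) 'a': from fail(0)=0 chase 'a': 0 ⇒ 0;  out=∅∪out(0)=∅
  fail(7) 'c': from fail(0)=0 chase 'c': 0 ⇒ 0;  out=∅∪out(0)=∅
  fail(13) 'b': from fail(0)=0 chase 'b': 0 ⇒ 0;  out=∅∪out(0)=∅
  fail(18) 'd': from fail(0)=0 chase 'd': 0 ⇒ 0;  out=∅∪out(0)=∅
  fail(2) 'ac': from fail(1)=0 chase 'c': 0 ⇒ 7;  out={5}∪out(7)={5}
  fail(8) 'cc': from fail(7)=0 chase 'c': 0 ⇒ 7;  out=∅∪out(7)=∅
  fail(11) 'ab': from fail(1)=0 chase 'b': 0 ⇒ 13;  out=∅∪out(13)=∅
  fail(14) 'bc': from fail(13)=0 chase 'c': 0 ⇒ 7;  out={3}∪out(7)={3}
  fail(15) 'ca': from fail(7)=0 chase 'a': 0 ⇒ 1;  out=∅∪out(1)=∅
  fail(17) 'bb': from fail(13)=0 chase 'b': 0 ⇒ 13;  out={6}∪out(13)={6}
  fail(19) 'db': from fail(18)=0 chase 'b': 0 ⇒ 13;  out={7}∪out(13)={7}
  fail(3) 'acd': from fail(2)=7 chase 'd': 7→0 ⇒ 18;  out=∅∪out(18)=∅
  fail(9) 'cca': from fail(8)=7 chase 'a': 7 ⇒ 15;  out=∅∪out(15)=∅
  fail(12) 'abc': from fail(11)=13 chase 'c': 13 ⇒ 14;  out={2}∪out(14)={2,3}
  fail(16) 'cab': from fail(15)=1 chase 'b': 1 ⇒ 11;  out={4}∪out(11)={4}
  fail(4) 'acdb': from fail(3)=18 chase 'b': 18 ⇒ 19;  out=∅∪out(19)={7}
  fail(10) 'ccab': from fail(9)=15 chase 'b': 15 ⇒ 16;  out={1}∪out(16)={1,4}
  fail(5) 'acdbd': from fail(4)=19 chase 'd': 19→13→0 ⇒ 18;  out=∅∪out(18)=∅
  fail(6) 'acdbdc': from fail(5)=18 chase 'c': 18→0 ⇒ 7;  out={0}∪out(7)={0}

Run:
i=0 'b': node 0→13
i=1 'a': node 13→1 ·f
i=2 'a': node 1→1 ·f
i=3 'c': node 1→2  → match P5@[2:3]
i=4 'c': node 2→8 ·f
i=5 'c': node 8→8 ·f
i=6 'a': node 8→9
i=7 'b': node 9→10  → match P1@[4:7],P4@[5:7]
i=8 'b': node 10→17 ·f  → match P6@[7:8]
i=9 'a': node 17→1 ·f
i=10 'c': node 1→2  → match P5@[9:10]
i=11 'a': node 2→15 ·f
i=12 'b': node 15→16  → match P4@[10:12]
i=13 'c': node 16→12 ·f  → match P2@[11:13],P3@[12:13]
i=14 'a': node 12→15 ·f
i=15 'c': node 15→2 ·f  → match P5@[14:15]
i=16 'd': node 2→3
i=17 'b': node 3→4  → match P7@[16:17]
i=18 'd': node 4→5
i=19 'c': node 5→6  → match P0@[14:19]
i=20 'd': node 6→18 ·f
i=21 'b': node 18→19  → match P7@[20:21]
i=22 'b': node 19→17 ·f  → match P6@[21:22]
i=23 'a': node 17→1 ·f
i=24 'a': node 1→1 ·f
i=25 'c': node 1→2  → match P5@[24:25]
i=26 'd': node 2→3
i=27 'b': node 3→4  → match P7@[26:27]
i=28 'b': node 4→17 ·f  → match P6@[27:28]
i=29 'c': node 17→14 ·f  → match P3@[28:29]
i=30 'd': node 14→18 ·f

Result: [[3,5],[7,1],[7,4],[8,6],[10,5],[12,4],[13,2],[13,3],[15,5],[17,7],[19,0],[21,7],[22,6],[25,5],[27,7],[28,6],[29,3]]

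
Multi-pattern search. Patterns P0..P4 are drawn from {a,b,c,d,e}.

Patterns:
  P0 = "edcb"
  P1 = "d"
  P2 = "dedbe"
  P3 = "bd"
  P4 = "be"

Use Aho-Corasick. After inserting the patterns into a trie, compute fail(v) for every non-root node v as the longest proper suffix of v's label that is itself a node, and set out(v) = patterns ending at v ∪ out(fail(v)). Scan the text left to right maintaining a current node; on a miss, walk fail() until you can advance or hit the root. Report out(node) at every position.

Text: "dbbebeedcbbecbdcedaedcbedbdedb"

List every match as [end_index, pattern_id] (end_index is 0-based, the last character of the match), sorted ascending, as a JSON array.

Construct AC machine:
Trie (insert patterns):
  n0 'ε': b→10 d→5 e→1
  n1 'e': d→2
  n2 'ed': c→3
  n3 'edc': b→4
  n4 'edcb': ·  ←P0
  n5 'd': e→6  ←P1
  n6 'de': d→7
  n7 'ded': b→8
  n8 'dedb': e→9
  n9 'dedbe': ·  ←P2
  n10 'b': d→11 e→12
  n11 'bd': ·  ←P3
  n12 'be': ·  ←P4

BFS fail/out derivation:
  n1('e'): parent n0 fail=0; on 'e' 0 → fail=0;  out ∅∪∅=∅
  n5('d'): parent n0 fail=0; on 'd' 0 → fail=0;  out {1}∪∅={1}
  n10('b'): parent n0 fail=0; on 'b' 0 → fail=0;  out ∅∪∅=∅
  n2('ed'): parent n1 fail=0; on 'd' 0 → fail=5;  out ∅∪{1}={1}
  n6('de'): parent n5 fail=0; on 'e' 0 → fail=1;  out ∅∪∅=∅
  n11('bd'): parent n10 fail=0; on 'd' 0 → fail=5;  out {3}∪{1}={1,3}
  n12('be'): parent n10 fail=0; on 'e' 0 → fail=1;  out {4}∪∅={4}
  n3('edc'): parent n2 fail=5; on 'c' 5→0 → fail=0;  out ∅∪∅=∅
  n7('ded'): parent n6 fail=1; on 'd' 1 → fail=2;  out ∅∪{1}={1}
  n4('edcb'): parent n3 fail=0; on 'b' 0 → fail=10;  out {0}∪∅={0}
  n8('dedb'): parent n7 fail=2; on 'b' 2→5→0 → fail=10;  out ∅∪∅=∅
  n9('dedbe'): parent n8 fail=10; on 'e' 10 → fail=12;  out {2}∪{4}={2,4}

Scan:
[0] read 'd'  n0⇒n5  emit P1@[0:0]
[1] read 'b'  n5⇒n10 (fail-walked)
[2] read 'b'  n10⇒n10 (fail-walked)
[3] read 'e'  n10⇒n12  emit P4@[2:3]
[4] read 'b'  n12⇒n10 (fail-walked)
[5] read 'e'  n10⇒n12  emit P4@[4:5]
[6] read 'e'  n12⇒n1 (fail-walked)
[7] read 'd'  n1⇒n2  emit P1@[7:7]
[8] read 'c'  n2⇒n3
[9] read 'b'  n3⇒n4  emit P0@[6:9]
[10] read 'b'  n4⇒n10 (fail-walked)
[11] read 'e'  n10⇒n12  emit P4@[10:11]
[12] read 'c'  n12⇒n0 (fail-walked)
[13] read 'b'  n0⇒n10
[14] read 'd'  n10⇒n11  emit P1@[14:14],P3@[13:14]
[15] read 'c'  n11⇒n0 (fail-walked)
[16] read 'e'  n0⇒n1
[17] read 'd'  n1⇒n2  emit P1@[17:17]
[18] read 'a'  n2⇒n0 (fail-walked)
[19] read 'e'  n0⇒n1
[20] read 'd'  n1⇒n2  emit P1@[20:20]
[21] read 'c'  n2⇒n3
[22] read 'b'  n3⇒n4  emit P0@[19:22]
[23] read 'e'  n4⇒n12 (fail-walked)  emit P4@[22:23]
[24] read 'd'  n12⇒n2 (fail-walked)  emit P1@[24:24]
[25] read 'b'  n2⇒n10 (fail-walked)
[26] read 'd'  n10⇒n11  emit P1@[26:26],P3@[25:26]
[27] read 'e'  n11⇒n6 (fail-walked)
[28] read 'd'  n6⇒n7  emit P1@[28:28]
[29] read 'b'  n7⇒n8

All matches (sorted): [[0,1],[3,4],[5,4],[7,1],[9,0],[11,4],[14,1],[14,3],[17,1],[20,1],[22,0],[23,4],[24,1],[26,1],[26,3],[28,1]]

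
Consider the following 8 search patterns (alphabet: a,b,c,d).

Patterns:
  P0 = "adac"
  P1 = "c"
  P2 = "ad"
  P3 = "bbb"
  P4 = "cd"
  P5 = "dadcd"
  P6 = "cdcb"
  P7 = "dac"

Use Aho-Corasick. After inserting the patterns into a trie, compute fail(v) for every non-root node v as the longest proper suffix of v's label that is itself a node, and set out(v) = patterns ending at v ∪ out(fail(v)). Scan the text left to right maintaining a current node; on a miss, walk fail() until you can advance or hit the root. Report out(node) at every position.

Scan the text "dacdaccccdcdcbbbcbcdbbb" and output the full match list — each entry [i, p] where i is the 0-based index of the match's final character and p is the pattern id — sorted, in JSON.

Build:
Trie nodes:
  n0 'ε': a→1 b→6 c→5 d→10
  n1 'a': d→2
  n2 'ad': a→3  [P2 ends]
  n3 'ada': c→4
  n4 'adac': ·  [P0 ends]
  n5 'c': d→9  [P1 ends]
  n6 'b': b→7
  n7 'bb': b→8
  n8 'bbb': ·  [P3 ends]
  n9 'cd': c→15  [P4 ends]
  n10 'd': a→11
  n11 'da': c→17 d→12
  n12 'dad': c→13
  n13 'dadc': d→14
  n14 'dadcd': ·  [P5 ends]
  n15 'cdc': b→16
  n16 'cdcb': ·  [P6 ends]
  n17 'dac': ·  [P7 ends]

Failure links (BFS by depth):
  fail(1) 'a': from fail(0)=0 chase 'a': 0 ⇒ 0;  out=∅∪out(0)=∅
  fail(5) 'c': from fail(0)=0 chase 'c': 0 ⇒ 0;  out={1}∪out(0)={1}
  fail(6) 'b': from fail(0)=0 chase 'b': 0 ⇒ 0;  out=∅∪out(0)=∅
  fail(10) 'd': from fail(0)=0 chase 'd': 0 ⇒ 0;  out=∅∪out(0)=∅
  fail(2) 'ad': from fail(1)=0 chase 'd': 0 ⇒ 10;  out={2}∪out(10)={2}
  fail(7) 'bb': from fail(6)=0 chase 'b': 0 ⇒ 6;  out=∅∪out(6)=∅
  fail(9) 'cd': from fail(5)=0 chase 'd': 0 ⇒ 10;  out={4}∪out(10)={4}
  fail(11) 'da': from fail(10)=0 chase 'a': 0 ⇒ 1;  out=∅∪out(1)=∅
  fail(3) 'ada': from fail(2)=10 chase 'a': 10 ⇒ 11;  out=∅∪out(11)=∅
  fail(8) 'bbb': from fail(7)=6 chase 'b': 6 ⇒ 7;  out={3}∪out(7)={3}
  fail(12) 'dad': from fail(11)=1 chase 'd': 1 ⇒ 2;  out=∅∪out(2)={2}
  fail(15) 'cdc': from fail(9)=10 chase 'c': 10→0 ⇒ 5;  out=∅∪out(5)={1}
  fail(17) 'dac': from fail(11)=1 chase 'c': 1→0 ⇒ 5;  out={7}∪out(5)={1,7}
  fail(4) 'adac': from fail(3)=11 chase 'c': 11 ⇒ 17;  out={0}∪out(17)={0,1,7}
  fail(13) 'dadc': from fail(12)=2 chase 'c': 2→10→0 ⇒ 5;  out=∅∪out(5)={1}
  fail(16) 'cdcb': from fail(15)=5 chase 'b': 5→0 ⇒ 6;  out={6}∪out(6)={6}
  fail(14) 'dadcd': from fail(13)=5 chase 'd': 5 ⇒ 9;  out={5}∪out(9)={4,5}

Text stream:
i=0 'd': node 0→10
i=1 'a': node 10→11
i=2 'c': node 11→17  emit P1@[2:2],P7@[0:2]
i=3 'd': node 17→9 ·f  emit P4@[2:3]
i=4 'a': node 9→11 ·f
i=5 'c': node 11→17  emit P1@[5:5],P7@[3:5]
i=6 'c': node 17→5 ·f  emit P1@[6:6]
i=7 'c': node 5→5 ·f  emit P1@[7:7]
i=8 'c': node 5→5 ·f  emit P1@[8:8]
i=9 'd': node 5→9  emit P4@[8:9]
i=10 'c': node 9→15  emit P1@[10:10]
i=11 'd': node 15→9 ·f  emit P4@[10:11]
i=12 'c': node 9→15  emit P1@[12:12]
i=13 'b': node 15→16  emit P6@[10:13]
i=14 'b': node 16→7 ·f
i=15 'b': node 7→8  emit P3@[13:15]
i=16 'c': node 8→5 ·f  emit P1@[16:16]
i=17 'b': node 5→6 ·f
i=18 'c': node 6→5 ·f  emit P1@[18:18]
i=19 'd': node 5→9  emit P4@[18:19]
i=20 'b': node 9→6 ·f
i=21 'b': node 6→7
i=22 'b': node 7→8  emit P3@[20:22]

All matches (sorted): [[2,1],[2,7],[3,4],[5,1],[5,7],[6,1],[7,1],[8,1],[9,4],[10,1],[11,4],[12,1],[13,6],[15,3],[16,1],[18,1],[19,4],[22,3]]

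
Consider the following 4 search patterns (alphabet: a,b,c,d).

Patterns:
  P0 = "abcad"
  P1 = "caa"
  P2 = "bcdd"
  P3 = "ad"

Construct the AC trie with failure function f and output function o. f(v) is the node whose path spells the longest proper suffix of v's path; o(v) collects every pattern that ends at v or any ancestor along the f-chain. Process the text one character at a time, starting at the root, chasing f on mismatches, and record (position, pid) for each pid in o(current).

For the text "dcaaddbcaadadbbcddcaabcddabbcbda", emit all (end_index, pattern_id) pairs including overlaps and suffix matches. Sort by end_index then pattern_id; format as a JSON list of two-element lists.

Build automaton:
Trie (insert patterns):
  0='ε' goto a→1 b→9 c→6
  1='a' goto b→2 d→13
  2='ab' goto c→3
  3='abc' goto a→4
  4='abca' goto d→5
  5='abcad' goto ·  ←P0
  6='c' goto a→7
  7='ca' goto a→8
  8='caa' goto ·  ←P1
  9='b' goto c→10
  10='bc' goto d→11
  11='bcd' goto d→12
  12='bcdd' goto ·  ←P2
  13='ad' goto ·  ←P3

Failure links (BFS by depth):
  n1('a'): parent n0 fail=0; on 'a' 0 → fail=0;  out ∅∪∅=∅
  n6('c'): parent n0 fail=0; on 'c' 0 → fail=0;  out ∅∪∅=∅
  n9('b'): parent n0 fail=0; on 'b' 0 → fail=0;  out ∅∪∅=∅
  n2('ab'): parent n1 fail=0; on 'b' 0 → fail=9;  out ∅∪∅=∅
  n7('ca'): parent n6 fail=0; on 'a' 0 → fail=1;  out ∅∪∅=∅
  n10('bc'): parent n9 fail=0; on 'c' 0 → fail=6;  out ∅∪∅=∅
  n13('ad'): parent n1 fail=0; on 'd' 0 → fail=0;  out {3}∪∅={3}
  n3('abc'): parent n2 fail=9; on 'c' 9 → fail=10;  out ∅∪∅=∅
  n8('caa'): parent n7 fail=1; on 'a' 1→0 → fail=1;  out {1}∪∅={1}
  n11('bcd'): parent n10 fail=6; on 'd' 6→0 → fail=0;  out ∅∪∅=∅
  n4('abca'): parent n3 fail=10; on 'a' 10→6 → fail=7;  out ∅∪∅=∅
  n12('bcdd'): parent n11 fail=0; on 'd' 0 → fail=0;  out {2}∪∅={2}
  n5('abcad'): parent n4 fail=7; on 'd' 7→1 → fail=13;  out {0}∪{3}={0,3}

Scan:
pos 0 'd': at 0
pos 1 'c': at 6
pos 2 'a': at 7
pos 3 'a': at 8  emit P1@[1:3]
pos 4 'd': at 13 (fail-walked)  emit P3@[3:4]
pos 5 'd': at 0 (fail-walked)
pos 6 'b': at 9
pos 7 'c': at 10
pos 8 'a': at 7 (fail-walked)
pos 9 'a': at 8  emit P1@[7:9]
pos 10 'd': at 13 (fail-walked)  emit P3@[9:10]
pos 11 'a': at 1 (fail-walked)
pos 12 'd': at 13  emit P3@[11:12]
pos 13 'b': at 9 (fail-walked)
pos 14 'b': at 9 (fail-walked)
pos 15 'c': at 10
pos 16 'd': at 11
pos 17 'd': at 12  emit P2@[14:17]
pos 18 'c': at 6 (fail-walked)
pos 19 'a': at 7
pos 20 'a': at 8  emit P1@[18:20]
pos 21 'b': at 2 (fail-walked)
pos 22 'c': at 3
pos 23 'd': at 11 (fail-walked)
pos 24 'd': at 12  emit P2@[21:24]
pos 25 'a': at 1 (fail-walked)
pos 26 'b': at 2
pos 27 'b': at 9 (fail-walked)
pos 28 'c': at 10
pos 29 'b': at 9 (fail-walked)
pos 30 'd': at 0 (fail-walked)
pos 31 'a': at 1

Matches: [[3,1],[4,3],[9,1],[10,3],[12,3],[17,2],[20,1],[24,2]]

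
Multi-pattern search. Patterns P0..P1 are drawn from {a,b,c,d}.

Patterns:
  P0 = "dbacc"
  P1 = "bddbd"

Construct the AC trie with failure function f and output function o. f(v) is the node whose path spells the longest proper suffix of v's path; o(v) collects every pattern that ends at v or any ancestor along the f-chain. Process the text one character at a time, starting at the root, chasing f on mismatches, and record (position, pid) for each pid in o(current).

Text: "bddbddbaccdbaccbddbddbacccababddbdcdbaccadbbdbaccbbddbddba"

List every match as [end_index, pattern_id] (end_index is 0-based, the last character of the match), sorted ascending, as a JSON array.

Build:
Trie nodes:
  0='ε' goto b→6 d→1
  1='d' goto b→2
  2='db' goto a→3
  3='dba' goto c→4
  4='dbac' goto c→5
  5='dbacc' goto ·  [P0 ends]
  6='b' goto d→7
  7='bd' goto d→8
  8='bdd' goto b→9
  9='bddb' goto d→10
  10='bddbd' goto ·  [P1 ends]

Failure links (BFS by depth):
  n1('d'): parent n0 fail=0; on 'd' 0 → fail=0;  out ∅∪∅=∅
  n6('b'): parent n0 fail=0; on 'b' 0 → fail=0;  out ∅∪∅=∅
  n2('db'): parent n1 fail=0; on 'b' 0 → fail=6;  out ∅∪∅=∅
  n7('bd'): parent n6 fail=0; on 'd' 0 → fail=1;  out ∅∪∅=∅
  n3('dba'): parent n2 fail=6; on 'a' 6→0 → fail=0;  out ∅∪∅=∅
  n8('bdd'): parent n7 fail=1; on 'd' 1→0 → fail=1;  out ∅∪∅=∅
  n4('dbac'): parent n3 fail=0; on 'c' 0 → fail=0;  out ∅∪∅=∅
  n9('bddb'): parent n8 fail=1; on 'b' 1 → fail=2;  out ∅∪∅=∅
  n5('dbacc'): parent n4 fail=0; on 'c' 0 → fail=0;  out {0}∪∅={0}
  n10('bddbd'): parent n9 fail=2; on 'd' 2→6 → fail=7;  out {1}∪∅={1}

Run:
[0] read 'b'  n0⇒n6
[1] read 'd'  n6⇒n7
[2] read 'd'  n7⇒n8
[3] read 'b'  n8⇒n9
[4] read 'd'  n9⇒n10  ** P1@[0:4]
[5] read 'd'  n10⇒n8 (via fail)
[6] read 'b'  n8⇒n9
[7] read 'a'  n9⇒n3 (via fail)
[8] read 'c'  n3⇒n4
[9] read 'c'  n4⇒n5  ** P0@[5:9]
[10] read 'd'  n5⇒n1 (via fail)
[11] read 'b'  n1⇒n2
[12] read 'a'  n2⇒n3
[13] read 'c'  n3⇒n4
[14] read 'c'  n4⇒n5  ** P0@[10:14]
[15] read 'b'  n5⇒n6 (via fail)
[16] read 'd'  n6⇒n7
[17] read 'd'  n7⇒n8
[18] read 'b'  n8⇒n9
[19] read 'd'  n9⇒n10  ** P1@[15:19]
[20] read 'd'  n10⇒n8 (via fail)
[21] read 'b'  n8⇒n9
[22] read 'a'  n9⇒n3 (via fail)
[23] read 'c'  n3⇒n4
[24] read 'c'  n4⇒n5  ** P0@[20:24]
[25] read 'c'  n5⇒n0 (via fail)
[26] read 'a'  n0⇒n0
[27] read 'b'  n0⇒n6
[28] read 'a'  n6⇒n0 (via fail)
[29] read 'b'  n0⇒n6
[30] read 'd'  n6⇒n7
[31] read 'd'  n7⇒n8
[32] read 'b'  n8⇒n9
[33] read 'd'  n9⇒n10  ** P1@[29:33]
[34] read 'c'  n10⇒n0 (via fail)
[35] read 'd'  n0⇒n1
[36] read 'b'  n1⇒n2
[37] read 'a'  n2⇒n3
[38] read 'c'  n3⇒n4
[39] read 'c'  n4⇒n5  ** P0@[35:39]
[40] read 'a'  n5⇒n0 (via fail)
[41] read 'd'  n0⇒n1
[42] read 'b'  n1⇒n2
[43] read 'b'  n2⇒n6 (via fail)
[44] read 'd'  n6⇒n7
[45] read 'b'  n7⇒n2 (via fail)
[46] read 'a'  n2⇒n3
[47] read 'c'  n3⇒n4
[48] read 'c'  n4⇒n5  ** P0@[44:48]
[49] read 'b'  n5⇒n6 (via fail)
[50] read 'b'  n6⇒n6 (via fail)
[51] read 'd'  n6⇒n7
[52] read 'd'  n7⇒n8
[53] read 'b'  n8⇒n9
[54] read 'd'  n9⇒n10  ** P1@[50:54]
[55] read 'd'  n10⇒n8 (via fail)
[56] read 'b'  n8⇒n9
[57] read 'a'  n9⇒n3 (via fail)

Matches: [[4,1],[9,0],[14,0],[19,1],[24,0],[33,1],[39,0],[48,0],[54,1]]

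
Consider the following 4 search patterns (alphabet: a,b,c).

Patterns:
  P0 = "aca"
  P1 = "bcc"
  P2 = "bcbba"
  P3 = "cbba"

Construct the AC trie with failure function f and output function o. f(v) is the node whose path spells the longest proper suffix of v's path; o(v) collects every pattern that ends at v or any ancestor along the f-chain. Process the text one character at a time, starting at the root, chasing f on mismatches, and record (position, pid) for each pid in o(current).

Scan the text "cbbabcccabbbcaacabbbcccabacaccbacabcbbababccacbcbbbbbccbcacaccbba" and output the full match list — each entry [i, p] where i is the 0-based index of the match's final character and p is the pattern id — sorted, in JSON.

Build automaton:
Trie nodes:
  0='ε' goto a→1 b→4 c→10
  1='a' goto c→2
  2='ac' goto a→3
  3='aca' goto ·  ←P0
  4='b' goto c→5
  5='bc' goto b→7 c→6
  6='bcc' goto ·  ←P1
  7='bcb' goto b→8
  8='bcbb' goto a→9
  9='bcbba' goto ·  ←P2
  10='c' goto b→11
  11='cb' goto b→12
  12='cbb' goto a→13
  13='cbba' goto ·  ←P3

BFS fail/out derivation:
  n1('a'): parent n0 fail=0; on 'a' 0 → fail=0;  out ∅∪∅=∅
  n4('b'): parent n0 fail=0; on 'b' 0 → fail=0;  out ∅∪∅=∅
  n10('c'): parent n0 fail=0; on 'c' 0 → fail=0;  out ∅∪∅=∅
  n2('ac'): parent n1 fail=0; on 'c' 0 → fail=10;  out ∅∪∅=∅
  n5('bc'): parent n4 fail=0; on 'c' 0 → fail=10;  out ∅∪∅=∅
  n11('cb'): parent n10 fail=0; on 'b' 0 → fail=4;  out ∅∪∅=∅
  n3('aca'): parent n2 fail=10; on 'a' 10→0 → fail=1;  out {0}∪∅={0}
  n6('bcc'): parent n5 fail=10; on 'c' 10→0 → fail=10;  out {1}∪∅={1}
  n7('bcb'): parent n5 fail=10; on 'b' 10 → fail=11;  out ∅∪∅=∅
  n12('cbb'): parent n11 fail=4; on 'b' 4→0 → fail=4;  out ∅∪∅=∅
  n8('bcbb'): parent n7 fail=11; on 'b' 11 → fail=12;  out ∅∪∅=∅
  n13('cbba'): parent n12 fail=4; on 'a' 4→0 → fail=1;  out {3}∪∅={3}
  n9('bcbba'): parent n8 fail=12; on 'a' 12 → fail=13;  out {2}∪{3}={2,3}

Text stream:
[0] read 'c'  n0⇒n10
[1] read 'b'  n10⇒n11
[2] read 'b'  n11⇒n12
[3] read 'a'  n12⇒n13  emit P3@[0:3]
[4] read 'b'  n13⇒n4 ·f
[5] read 'c'  n4⇒n5
[6] read 'c'  n5⇒n6  emit P1@[4:6]
[7] read 'c'  n6⇒n10 ·f
[8] read 'a'  n10⇒n1 ·f
[9] read 'b'  n1⇒n4 ·f
[10] read 'b'  n4⇒n4 ·f
[11] read 'b'  n4⇒n4 ·f
[12] read 'c'  n4⇒n5
[13] read 'a'  n5⇒n1 ·f
[14] read 'a'  n1⇒n1 ·f
[15] read 'c'  n1⇒n2
[16] read 'a'  n2⇒n3  emit P0@[14:16]
[17] read 'b'  n3⇒n4 ·f
[18] read 'b'  n4⇒n4 ·f
[19] read 'b'  n4⇒n4 ·f
[20] read 'c'  n4⇒n5
[21] read 'c'  n5⇒n6  emit P1@[19:21]
[22] read 'c'  n6⇒n10 ·f
[23] read 'a'  n10⇒n1 ·f
[24] read 'b'  n1⇒n4 ·f
[25] read 'a'  n4⇒n1 ·f
[26] read 'c'  n1⇒n2
[27] read 'a'  n2⇒n3  emit P0@[25:27]
[28] read 'c'  n3⇒n2 ·f
[29] read 'c'  n2⇒n10 ·f
[30] read 'b'  n10⇒n11
[31] read 'a'  n11⇒n1 ·f
[32] read 'c'  n1⇒n2
[33] read 'a'  n2⇒n3  emit P0@[31:33]
[34] read 'b'  n3⇒n4 ·f
[35] read 'c'  n4⇒n5
[36] read 'b'  n5⇒n7
[37] read 'b'  n7⇒n8
[38] read 'a'  n8⇒n9  emit P2@[34:38],P3@[35:38]
[39] read 'b'  n9⇒n4 ·f
[40] read 'a'  n4⇒n1 ·f
[41] read 'b'  n1⇒n4 ·f
[42] read 'c'  n4⇒n5
[43] read 'c'  n5⇒n6  emit P1@[41:43]
[44] read 'a'  n6⇒n1 ·f
[45] read 'c'  n1⇒n2
[46] read 'b'  n2⇒n11 ·f
[47] read 'c'  n11⇒n5 ·f
[48] read 'b'  n5⇒n7
[49] read 'b'  n7⇒n8
[50] read 'b'  n8⇒n4 ·f
[51] read 'b'  n4⇒n4 ·f
[52] read 'b'  n4⇒n4 ·f
[53] read 'c'  n4⇒n5
[54] read 'c'  n5⇒n6  emit P1@[52:54]
[55] read 'b'  n6⇒n11 ·f
[56] read 'c'  n11⇒n5 ·f
[57] read 'a'  n5⇒n1 ·f
[58] read 'c'  n1⇒n2
[59] read 'a'  n2⇒n3  emit P0@[57:59]
[60] read 'c'  n3⇒n2 ·f
[61] read 'c'  n2⇒n10 ·f
[62] read 'b'  n10⇒n11
[63] read 'b'  n11⇒n12
[64] read 'a'  n12⇒n13  emit P3@[61:64]

Result: [[3,3],[6,1],[16,0],[21,1],[27,0],[33,0],[38,2],[38,3],[43,1],[54,1],[59,0],[64,3]]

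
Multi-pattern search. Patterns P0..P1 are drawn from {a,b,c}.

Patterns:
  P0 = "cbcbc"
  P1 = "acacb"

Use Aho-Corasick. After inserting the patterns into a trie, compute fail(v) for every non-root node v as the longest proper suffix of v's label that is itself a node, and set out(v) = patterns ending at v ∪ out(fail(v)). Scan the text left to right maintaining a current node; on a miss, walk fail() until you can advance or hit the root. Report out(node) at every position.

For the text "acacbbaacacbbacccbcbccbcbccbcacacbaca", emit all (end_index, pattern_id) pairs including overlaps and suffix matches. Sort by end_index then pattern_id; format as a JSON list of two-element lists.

Build:
Trie (insert patterns):
  0='ε' goto a→6 c→1
  1='c' goto b→2
  2='cb' goto c→3
  3='cbc' goto b→4
  4='cbcb' goto c→5
  5='cbcbc' goto ·  ←P0
  6='a' goto c→7
  7='ac' goto a→8
  8='aca' goto c→9
  9='acac' goto b→10
  10='acacb' goto ·  ←P1

BFS fail/out derivation:
  fail(1) 'c': from fail(0)=0 chase 'c': 0 ⇒ 0;  out=∅∪out(0)=∅
  fail(6) 'a': from fail(0)=0 chase 'a': 0 ⇒ 0;  out=∅∪out(0)=∅
  fail(2) 'cb': from fail(1)=0 chase 'b': 0 ⇒ 0;  out=∅∪out(0)=∅
  fail(7) 'ac': from fail(6)=0 chase 'c': 0 ⇒ 1;  out=∅∪out(1)=∅
  fail(3) 'cbc': from fail(2)=0 chase 'c': 0 ⇒ 1;  out=∅∪out(1)=∅
  fail(8) 'aca': from fail(7)=1 chase 'a': 1→0 ⇒ 6;  out=∅∪out(6)=∅
  fail(4) 'cbcb': from fail(3)=1 chase 'b': 1 ⇒ 2;  out=∅∪out(2)=∅
  fail(9) 'acac': from fail(8)=6 chase 'c': 6 ⇒ 7;  out=∅∪out(7)=∅
  fail(5) 'cbcbc': from fail(4)=2 chase 'c': 2 ⇒ 3;  out={0}∪out(3)={0}
  fail(10) 'acacb': from fail(9)=7 chase 'b': 7→1 ⇒ 2;  out={1}∪out(2)={1}

Run:
i=0 'a': node 0→6
i=1 'c': node 6→7
i=2 'a': node 7→8
i=3 'c': node 8→9
i=4 'b': node 9→10  ** P1@[0:4]
i=5 'b': node 10→0 (fail-walked)
i=6 'a': node 0→6
i=7 'a': node 6→6 (fail-walked)
i=8 'c': node 6→7
i=9 'a': node 7→8
i=10 'c': node 8→9
i=11 'b': node 9→10  ** P1@[7:11]
i=12 'b': node 10→0 (fail-walked)
i=13 'a': node 0→6
i=14 'c': node 6→7
i=15 'c': node 7→1 (fail-walked)
i=16 'c': node 1→1 (fail-walked)
i=17 'b': node 1→2
i=18 'c': node 2→3
i=19 'b': node 3→4
i=20 'c': node 4→5  ** P0@[16:20]
i=21 'c': node 5→1 (fail-walked)
i=22 'b': node 1→2
i=23 'c': node 2→3
i=24 'b': node 3→4
i=25 'c': node 4→5  ** P0@[21:25]
i=26 'c': node 5→1 (fail-walked)
i=27 'b': node 1→2
i=28 'c': node 2→3
i=29 'a': node 3→6 (fail-walked)
i=30 'c': node 6→7
i=31 'a': node 7→8
i=32 'c': node 8→9
i=33 'b': node 9→10  ** P1@[29:33]
i=34 'a': node 10→6 (fail-walked)
i=35 'c': node 6→7
i=36 'a': node 7→8

Matches: [[4,1],[11,1],[20,0],[25,0],[33,1]]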